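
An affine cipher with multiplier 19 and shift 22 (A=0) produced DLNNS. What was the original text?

ZJFFI

The inverse of 19 mod 26 is 11, since 19·11=209≡1. Apply D(y)=11·(y−22) mod 26:
D(3): 11·(3−22)=-209≡25 → Z
L(11): 11·(11−22)=-121≡9 → J
N(13): 11·(13−22)=-99≡5 → F
N(13): 11·(13−22)=-99≡5 → F
S(18): 11·(18−22)=-44≡8 → I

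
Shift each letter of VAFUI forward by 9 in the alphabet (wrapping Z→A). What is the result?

V(21): 21+9=30≡4 → E
A(0): 0+9=9 → J
F(5): 5+9=14 → O
U(20): 20+9=29≡3 → D
I(8): 8+9=17 → R

EJODR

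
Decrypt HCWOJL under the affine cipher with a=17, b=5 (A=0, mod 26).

UJBZOI

The inverse of 17 mod 26 is 23, since 17·23=391≡1. Apply D(y)=23·(y−5) mod 26:
H(7): 23·(7−5)=46≡20 → U
C(2): 23·(2−5)=-69≡9 → J
W(22): 23·(22−5)=391≡1 → B
O(14): 23·(14−5)=207≡25 → Z
J(9): 23·(9−5)=92≡14 → O
L(11): 23·(11−5)=138≡8 → I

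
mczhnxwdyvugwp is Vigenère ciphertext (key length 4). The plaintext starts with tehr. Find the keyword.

tysq

Subtract each crib letter from the matching ciphertext letter (mod 26):
m(12)−t(19)=-7≡19 → t
c(2)−e(4)=-2≡24 → y
z(25)−h(7)=18 → s
h(7)−r(17)=-10≡16 → q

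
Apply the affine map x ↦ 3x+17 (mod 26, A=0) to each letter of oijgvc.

o(14): 3·14+17=59≡7 → h
i(8): 3·8+17=41≡15 → p
j(9): 3·9+17=44≡18 → s
g(6): 3·6+17=35≡9 → j
v(21): 3·21+17=80≡2 → c
c(2): 3·2+17=23 → x

hpsjcx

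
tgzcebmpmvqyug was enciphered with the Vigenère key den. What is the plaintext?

qcmzaojlzsmlrc

Repeat the key across the ciphertext: dendendendende
t(19)−d(3): 16 → q
g(6)−e(4): 2 → c
z(25)−n(13): 12 → m
c(2)−d(3): -1≡25 → z
e(4)−e(4): 0 → a
b(1)−n(13): -12≡14 → o
m(12)−d(3): 9 → j
p(15)−e(4): 11 → l
m(12)−n(13): -1≡25 → z
v(21)−d(3): 18 → s
q(16)−e(4): 12 → m
y(24)−n(13): 11 → l
u(20)−d(3): 17 → r
g(6)−e(4): 2 → c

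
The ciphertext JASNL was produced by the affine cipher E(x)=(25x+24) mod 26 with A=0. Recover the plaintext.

The inverse of 25 mod 26 is 25, since 25·25=625≡1. Apply D(y)=25·(y−24) mod 26:
J(9): 25·(9−24)=-375≡15 → P
A(0): 25·(0−24)=-600≡24 → Y
S(18): 25·(18−24)=-150≡6 → G
N(13): 25·(13−24)=-275≡11 → L
L(11): 25·(11−24)=-325≡13 → N

PYGLN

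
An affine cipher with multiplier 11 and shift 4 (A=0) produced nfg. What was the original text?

ptm

The inverse of 11 mod 26 is 19, since 11·19=209≡1. Apply D(y)=19·(y−4) mod 26:
n(13): 19·(13−4)=171≡15 → p
f(5): 19·(5−4)=19 → t
g(6): 19·(6−4)=38≡12 → m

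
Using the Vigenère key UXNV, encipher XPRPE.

Repeat the key across the message: UXNVU
X(23)+U(20): 43≡17 → R
P(15)+X(23): 38≡12 → M
R(17)+N(13): 30≡4 → E
P(15)+V(21): 36≡10 → K
E(4)+U(20): 24 → Y

RMEKY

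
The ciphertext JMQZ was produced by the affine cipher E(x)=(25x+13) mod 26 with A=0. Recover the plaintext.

The inverse of 25 mod 26 is 25, since 25·25=625≡1. Apply D(y)=25·(y−13) mod 26:
J(9): 25·(9−13)=-100≡4 → E
M(12): 25·(12−13)=-25≡1 → B
Q(16): 25·(16−13)=75≡23 → X
Z(25): 25·(25−13)=300≡14 → O

EBXO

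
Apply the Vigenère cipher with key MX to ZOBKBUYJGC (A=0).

Repeat the key across the message: MXMXMXMXMX
Z(25)+M(12): 37≡11 → L
O(14)+X(23): 37≡11 → L
B(1)+M(12): 13 → N
K(10)+X(23): 33≡7 → H
B(1)+M(12): 13 → N
U(20)+X(23): 43≡17 → R
Y(24)+M(12): 36≡10 → K
J(9)+X(23): 32≡6 → G
G(6)+M(12): 18 → S
C(2)+X(23): 25 → Z

LLNHNRKGSZ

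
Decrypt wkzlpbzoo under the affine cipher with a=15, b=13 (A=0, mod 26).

lfgmoughh

The inverse of 15 mod 26 is 7, since 15·7=105≡1. Apply D(y)=7·(y−13) mod 26:
w(22): 7·(22−13)=63≡11 → l
k(10): 7·(10−13)=-21≡5 → f
z(25): 7·(25−13)=84≡6 → g
l(11): 7·(11−13)=-14≡12 → m
p(15): 7·(15−13)=14 → o
b(1): 7·(1−13)=-84≡20 → u
z(25): 7·(25−13)=84≡6 → g
o(14): 7·(14−13)=7 → h
o(14): 7·(14−13)=7 → h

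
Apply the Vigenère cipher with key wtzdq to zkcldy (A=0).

Repeat the key across the message: wtzdqw
z(25)+w(22): 47≡21 → v
k(10)+t(19): 29≡3 → d
c(2)+z(25): 27≡1 → b
l(11)+d(3): 14 → o
d(3)+q(16): 19 → t
y(24)+w(22): 46≡20 → u

vdbotu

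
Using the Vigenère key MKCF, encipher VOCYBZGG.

HYEDNJIL

Repeat the key across the message: MKCFMKCF
V(21)+M(12): 33≡7 → H
O(14)+K(10): 24 → Y
C(2)+C(2): 4 → E
Y(24)+F(5): 29≡3 → D
B(1)+M(12): 13 → N
Z(25)+K(10): 35≡9 → J
G(6)+C(2): 8 → I
G(6)+F(5): 11 → L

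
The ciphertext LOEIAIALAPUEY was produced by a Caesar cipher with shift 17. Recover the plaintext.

UXNRJRJUJYDNH

L(11): 11−17=-6≡20 → U
O(14): 14−17=-3≡23 → X
E(4): 4−17=-13≡13 → N
I(8): 8−17=-9≡17 → R
A(0): 0−17=-17≡9 → J
I(8): 8−17=-9≡17 → R
A(0): 0−17=-17≡9 → J
L(11): 11−17=-6≡20 → U
A(0): 0−17=-17≡9 → J
P(15): 15−17=-2≡24 → Y
U(20): 20−17=3 → D
E(4): 4−17=-13≡13 → N
Y(24): 24−17=7 → H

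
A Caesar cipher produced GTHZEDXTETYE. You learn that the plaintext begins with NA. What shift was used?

19

From the crib: G(6)−N(13)=-7≡19, so the shift is 19.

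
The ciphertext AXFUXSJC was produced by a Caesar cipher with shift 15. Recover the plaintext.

A(0): 0−15=-15≡11 → L
X(23): 23−15=8 → I
F(5): 5−15=-10≡16 → Q
U(20): 20−15=5 → F
X(23): 23−15=8 → I
S(18): 18−15=3 → D
J(9): 9−15=-6≡20 → U
C(2): 2−15=-13≡13 → N

LIQFIDUN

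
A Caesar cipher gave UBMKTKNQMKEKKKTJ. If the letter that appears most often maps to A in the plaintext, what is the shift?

The most frequent ciphertext letter is K (appears 6 times).
K is position 10; A is position 0.
Shift = 10.

10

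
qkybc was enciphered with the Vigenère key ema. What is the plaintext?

Repeat the key across the ciphertext: emaem
q(16)−e(4): 12 → m
k(10)−m(12): -2≡24 → y
y(24)−a(0): 24 → y
b(1)−e(4): -3≡23 → x
c(2)−m(12): -10≡16 → q

myyxq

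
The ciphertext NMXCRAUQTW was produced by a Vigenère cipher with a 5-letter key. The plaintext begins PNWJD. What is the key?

Subtract each crib letter from the matching ciphertext letter (mod 26):
N(13)−P(15)=-2≡24 → Y
M(12)−N(13)=-1≡25 → Z
X(23)−W(22)=1 → B
C(2)−J(9)=-7≡19 → T
R(17)−D(3)=14 → O

YZBTO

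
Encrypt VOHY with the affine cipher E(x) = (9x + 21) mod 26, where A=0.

CRGD

V(21): 9·21+21=210≡2 → C
O(14): 9·14+21=147≡17 → R
H(7): 9·7+21=84≡6 → G
Y(24): 9·24+21=237≡3 → D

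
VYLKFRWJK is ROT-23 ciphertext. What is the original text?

YBONIUZMN

V(21): 21−23=-2≡24 → Y
Y(24): 24−23=1 → B
L(11): 11−23=-12≡14 → O
K(10): 10−23=-13≡13 → N
F(5): 5−23=-18≡8 → I
R(17): 17−23=-6≡20 → U
W(22): 22−23=-1≡25 → Z
J(9): 9−23=-14≡12 → M
K(10): 10−23=-13≡13 → N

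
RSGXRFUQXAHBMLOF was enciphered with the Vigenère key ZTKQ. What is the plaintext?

SZWHSMKAYHXLNSEP

Repeat the key across the ciphertext: ZTKQZTKQZTKQZTKQ
R(17)−Z(25): -8≡18 → S
S(18)−T(19): -1≡25 → Z
G(6)−K(10): -4≡22 → W
X(23)−Q(16): 7 → H
R(17)−Z(25): -8≡18 → S
F(5)−T(19): -14≡12 → M
U(20)−K(10): 10 → K
Q(16)−Q(16): 0 → A
X(23)−Z(25): -2≡24 → Y
A(0)−T(19): -19≡7 → H
H(7)−K(10): -3≡23 → X
B(1)−Q(16): -15≡11 → L
M(12)−Z(25): -13≡13 → N
L(11)−T(19): -8≡18 → S
O(14)−K(10): 4 → E
F(5)−Q(16): -11≡15 → P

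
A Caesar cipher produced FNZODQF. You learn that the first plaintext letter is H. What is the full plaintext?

From the crib: F(5)−H(7)=-2≡24, so the shift is 24.
Subtract 24 from each ciphertext letter:
F(5): 5−24=-19≡7 → H
N(13): 13−24=-11≡15 → P
Z(25): 25−24=1 → B
O(14): 14−24=-10≡16 → Q
D(3): 3−24=-21≡5 → F
Q(16): 16−24=-8≡18 → S
F(5): 5−24=-19≡7 → H

HPBQFSH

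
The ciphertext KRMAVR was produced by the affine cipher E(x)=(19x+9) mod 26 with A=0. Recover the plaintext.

The inverse of 19 mod 26 is 11, since 19·11=209≡1. Apply D(y)=11·(y−9) mod 26:
K(10): 11·(10−9)=11 → L
R(17): 11·(17−9)=88≡10 → K
M(12): 11·(12−9)=33≡7 → H
A(0): 11·(0−9)=-99≡5 → F
V(21): 11·(21−9)=132≡2 → C
R(17): 11·(17−9)=88≡10 → K

LKHFCK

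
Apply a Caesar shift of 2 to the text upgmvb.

u(20): 20+2=22 → w
p(15): 15+2=17 → r
g(6): 6+2=8 → i
m(12): 12+2=14 → o
v(21): 21+2=23 → x
b(1): 1+2=3 → d

wrioxd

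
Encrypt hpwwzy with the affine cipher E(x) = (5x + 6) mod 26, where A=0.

h(7): 5·7+6=41≡15 → p
p(15): 5·15+6=81≡3 → d
w(22): 5·22+6=116≡12 → m
w(22): 5·22+6=116≡12 → m
z(25): 5·25+6=131≡1 → b
y(24): 5·24+6=126≡22 → w

pdmmbw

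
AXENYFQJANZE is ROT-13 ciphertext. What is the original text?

NKRALSDWNAMR

A(0): 0−13=-13≡13 → N
X(23): 23−13=10 → K
E(4): 4−13=-9≡17 → R
N(13): 13−13=0 → A
Y(24): 24−13=11 → L
F(5): 5−13=-8≡18 → S
Q(16): 16−13=3 → D
J(9): 9−13=-4≡22 → W
A(0): 0−13=-13≡13 → N
N(13): 13−13=0 → A
Z(25): 25−13=12 → M
E(4): 4−13=-9≡17 → R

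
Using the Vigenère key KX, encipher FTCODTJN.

PQMLNQTK

Repeat the key across the message: KXKXKXKX
F(5)+K(10): 15 → P
T(19)+X(23): 42≡16 → Q
C(2)+K(10): 12 → M
O(14)+X(23): 37≡11 → L
D(3)+K(10): 13 → N
T(19)+X(23): 42≡16 → Q
J(9)+K(10): 19 → T
N(13)+X(23): 36≡10 → K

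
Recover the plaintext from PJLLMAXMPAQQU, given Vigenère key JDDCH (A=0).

GGIJFRUJNTHNR

Repeat the key across the ciphertext: JDDCHJDDCHJDD
P(15)−J(9): 6 → G
J(9)−D(3): 6 → G
L(11)−D(3): 8 → I
L(11)−C(2): 9 → J
M(12)−H(7): 5 → F
A(0)−J(9): -9≡17 → R
X(23)−D(3): 20 → U
M(12)−D(3): 9 → J
P(15)−C(2): 13 → N
A(0)−H(7): -7≡19 → T
Q(16)−J(9): 7 → H
Q(16)−D(3): 13 → N
U(20)−D(3): 17 → R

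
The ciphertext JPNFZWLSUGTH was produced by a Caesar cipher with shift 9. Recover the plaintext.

AGEWQNCJLXKY

J(9): 9−9=0 → A
P(15): 15−9=6 → G
N(13): 13−9=4 → E
F(5): 5−9=-4≡22 → W
Z(25): 25−9=16 → Q
W(22): 22−9=13 → N
L(11): 11−9=2 → C
S(18): 18−9=9 → J
U(20): 20−9=11 → L
G(6): 6−9=-3≡23 → X
T(19): 19−9=10 → K
H(7): 7−9=-2≡24 → Y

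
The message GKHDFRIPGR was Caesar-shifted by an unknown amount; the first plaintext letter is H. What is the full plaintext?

From the crib: G(6)−H(7)=-1≡25, so the shift is 25.
Subtract 25 from each ciphertext letter:
G(6): 6−25=-19≡7 → H
K(10): 10−25=-15≡11 → L
H(7): 7−25=-18≡8 → I
D(3): 3−25=-22≡4 → E
F(5): 5−25=-20≡6 → G
R(17): 17−25=-8≡18 → S
I(8): 8−25=-17≡9 → J
P(15): 15−25=-10≡16 → Q
G(6): 6−25=-19≡7 → H
R(17): 17−25=-8≡18 → S

HLIEGSJQHS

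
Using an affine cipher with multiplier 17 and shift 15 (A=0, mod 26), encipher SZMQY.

JYLBH

S(18): 17·18+15=321≡9 → J
Z(25): 17·25+15=440≡24 → Y
M(12): 17·12+15=219≡11 → L
Q(16): 17·16+15=287≡1 → B
Y(24): 17·24+15=423≡7 → H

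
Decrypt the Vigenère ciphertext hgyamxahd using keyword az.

hhybmyaid

Repeat the key across the ciphertext: azazazaza
h(7)−a(0): 7 → h
g(6)−z(25): -19≡7 → h
y(24)−a(0): 24 → y
a(0)−z(25): -25≡1 → b
m(12)−a(0): 12 → m
x(23)−z(25): -2≡24 → y
a(0)−a(0): 0 → a
h(7)−z(25): -18≡8 → i
d(3)−a(0): 3 → d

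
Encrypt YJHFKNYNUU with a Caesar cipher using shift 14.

MXVTYBMBII

Y(24): 24+14=38≡12 → M
J(9): 9+14=23 → X
H(7): 7+14=21 → V
F(5): 5+14=19 → T
K(10): 10+14=24 → Y
N(13): 13+14=27≡1 → B
Y(24): 24+14=38≡12 → M
N(13): 13+14=27≡1 → B
U(20): 20+14=34≡8 → I
U(20): 20+14=34≡8 → I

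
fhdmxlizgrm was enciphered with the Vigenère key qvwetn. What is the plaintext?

pmhieyseknt

Repeat the key across the ciphertext: qvwetnqvwet
f(5)−q(16): -11≡15 → p
h(7)−v(21): -14≡12 → m
d(3)−w(22): -19≡7 → h
m(12)−e(4): 8 → i
x(23)−t(19): 4 → e
l(11)−n(13): -2≡24 → y
i(8)−q(16): -8≡18 → s
z(25)−v(21): 4 → e
g(6)−w(22): -16≡10 → k
r(17)−e(4): 13 → n
m(12)−t(19): -7≡19 → t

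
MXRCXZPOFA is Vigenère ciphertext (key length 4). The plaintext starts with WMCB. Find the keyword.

Subtract each crib letter from the matching ciphertext letter (mod 26):
M(12)−W(22)=-10≡16 → Q
X(23)−M(12)=11 → L
R(17)−C(2)=15 → P
C(2)−B(1)=1 → B

QLPB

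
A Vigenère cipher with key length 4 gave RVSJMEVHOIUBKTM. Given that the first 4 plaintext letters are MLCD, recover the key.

Subtract each crib letter from the matching ciphertext letter (mod 26):
R(17)−M(12)=5 → F
V(21)−L(11)=10 → K
S(18)−C(2)=16 → Q
J(9)−D(3)=6 → G

FKQG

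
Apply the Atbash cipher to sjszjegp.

hqhaqvtk

s(18) → h(7)
j(9) → q(16)
s(18) → h(7)
z(25) → a(0)
j(9) → q(16)
e(4) → v(21)
g(6) → t(19)
p(15) → k(10)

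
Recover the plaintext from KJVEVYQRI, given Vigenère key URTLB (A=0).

Repeat the key across the ciphertext: URTLBURTL
K(10)−U(20): -10≡16 → Q
J(9)−R(17): -8≡18 → S
V(21)−T(19): 2 → C
E(4)−L(11): -7≡19 → T
V(21)−B(1): 20 → U
Y(24)−U(20): 4 → E
Q(16)−R(17): -1≡25 → Z
R(17)−T(19): -2≡24 → Y
I(8)−L(11): -3≡23 → X

QSCTUEZYX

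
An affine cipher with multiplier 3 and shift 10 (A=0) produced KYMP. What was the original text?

AWST

The inverse of 3 mod 26 is 9, since 3·9=27≡1. Apply D(y)=9·(y−10) mod 26:
K(10): 9·(10−10)=0 → A
Y(24): 9·(24−10)=126≡22 → W
M(12): 9·(12−10)=18 → S
P(15): 9·(15−10)=45≡19 → T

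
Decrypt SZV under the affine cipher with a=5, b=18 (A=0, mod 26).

ARL

The inverse of 5 mod 26 is 21, since 5·21=105≡1. Apply D(y)=21·(y−18) mod 26:
S(18): 21·(18−18)=0 → A
Z(25): 21·(25−18)=147≡17 → R
V(21): 21·(21−18)=63≡11 → L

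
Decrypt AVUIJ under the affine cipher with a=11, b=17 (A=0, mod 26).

PYFLE

The inverse of 11 mod 26 is 19, since 11·19=209≡1. Apply D(y)=19·(y−17) mod 26:
A(0): 19·(0−17)=-323≡15 → P
V(21): 19·(21−17)=76≡24 → Y
U(20): 19·(20−17)=57≡5 → F
I(8): 19·(8−17)=-171≡11 → L
J(9): 19·(9−17)=-152≡4 → E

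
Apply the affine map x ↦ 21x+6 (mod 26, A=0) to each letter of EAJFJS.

E(4): 21·4+6=90≡12 → M
A(0): 21·0+6=6 → G
J(9): 21·9+6=195≡13 → N
F(5): 21·5+6=111≡7 → H
J(9): 21·9+6=195≡13 → N
S(18): 21·18+6=384≡20 → U

MGNHNU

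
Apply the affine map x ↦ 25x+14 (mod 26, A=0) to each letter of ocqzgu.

o(14): 25·14+14=364≡0 → a
c(2): 25·2+14=64≡12 → m
q(16): 25·16+14=414≡24 → y
z(25): 25·25+14=639≡15 → p
g(6): 25·6+14=164≡8 → i
u(20): 25·20+14=514≡20 → u

amypiu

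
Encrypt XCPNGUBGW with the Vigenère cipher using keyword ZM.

WOOZFGASV

Repeat the key across the message: ZMZMZMZMZ
X(23)+Z(25): 48≡22 → W
C(2)+M(12): 14 → O
P(15)+Z(25): 40≡14 → O
N(13)+M(12): 25 → Z
G(6)+Z(25): 31≡5 → F
U(20)+M(12): 32≡6 → G
B(1)+Z(25): 26≡0 → A
G(6)+M(12): 18 → S
W(22)+Z(25): 47≡21 → V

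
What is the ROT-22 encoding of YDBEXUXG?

UZXATQTC

Y(24): 24+22=46≡20 → U
D(3): 3+22=25 → Z
B(1): 1+22=23 → X
E(4): 4+22=26≡0 → A
X(23): 23+22=45≡19 → T
U(20): 20+22=42≡16 → Q
X(23): 23+22=45≡19 → T
G(6): 6+22=28≡2 → C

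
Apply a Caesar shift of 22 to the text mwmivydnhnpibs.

isieruzjdjlexo

m(12): 12+22=34≡8 → i
w(22): 22+22=44≡18 → s
m(12): 12+22=34≡8 → i
i(8): 8+22=30≡4 → e
v(21): 21+22=43≡17 → r
y(24): 24+22=46≡20 → u
d(3): 3+22=25 → z
n(13): 13+22=35≡9 → j
h(7): 7+22=29≡3 → d
n(13): 13+22=35≡9 → j
p(15): 15+22=37≡11 → l
i(8): 8+22=30≡4 → e
b(1): 1+22=23 → x
s(18): 18+22=40≡14 → o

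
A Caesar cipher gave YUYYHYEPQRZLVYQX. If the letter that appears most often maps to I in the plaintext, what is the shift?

16

The most frequent ciphertext letter is Y (appears 5 times).
Y is position 24; I is position 8.
Shift = 16.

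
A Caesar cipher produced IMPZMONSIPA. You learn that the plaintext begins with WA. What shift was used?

From the crib: I(8)−W(22)=-14≡12, so the shift is 12.

12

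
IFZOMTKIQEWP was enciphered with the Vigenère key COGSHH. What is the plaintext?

Repeat the key across the ciphertext: COGSHHCOGSHH
I(8)−C(2): 6 → G
F(5)−O(14): -9≡17 → R
Z(25)−G(6): 19 → T
O(14)−S(18): -4≡22 → W
M(12)−H(7): 5 → F
T(19)−H(7): 12 → M
K(10)−C(2): 8 → I
I(8)−O(14): -6≡20 → U
Q(16)−G(6): 10 → K
E(4)−S(18): -14≡12 → M
W(22)−H(7): 15 → P
P(15)−H(7): 8 → I

GRTWFMIUKMPI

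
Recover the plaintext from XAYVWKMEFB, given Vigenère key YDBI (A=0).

Repeat the key across the ciphertext: YDBIYDBIYD
X(23)−Y(24): -1≡25 → Z
A(0)−D(3): -3≡23 → X
Y(24)−B(1): 23 → X
V(21)−I(8): 13 → N
W(22)−Y(24): -2≡24 → Y
K(10)−D(3): 7 → H
M(12)−B(1): 11 → L
E(4)−I(8): -4≡22 → W
F(5)−Y(24): -19≡7 → H
B(1)−D(3): -2≡24 → Y

ZXXNYHLWHY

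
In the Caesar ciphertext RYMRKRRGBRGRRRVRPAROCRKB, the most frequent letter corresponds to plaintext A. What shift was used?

17

The most frequent ciphertext letter is R (appears 11 times).
R is position 17; A is position 0.
Shift = 17.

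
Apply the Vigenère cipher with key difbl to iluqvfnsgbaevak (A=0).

ltzrgivxhmdmabv

Repeat the key across the message: difbldifbldifbl
i(8)+d(3): 11 → l
l(11)+i(8): 19 → t
u(20)+f(5): 25 → z
q(16)+b(1): 17 → r
v(21)+l(11): 32≡6 → g
f(5)+d(3): 8 → i
n(13)+i(8): 21 → v
s(18)+f(5): 23 → x
g(6)+b(1): 7 → h
b(1)+l(11): 12 → m
a(0)+d(3): 3 → d
e(4)+i(8): 12 → m
v(21)+f(5): 26≡0 → a
a(0)+b(1): 1 → b
k(10)+l(11): 21 → v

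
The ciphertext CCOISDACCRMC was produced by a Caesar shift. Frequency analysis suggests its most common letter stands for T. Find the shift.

The most frequent ciphertext letter is C (appears 5 times).
C is position 2; T is position 19.
Shift = -17≡9.

9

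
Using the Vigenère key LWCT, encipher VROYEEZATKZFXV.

Repeat the key across the message: LWCTLWCTLWCTLW
V(21)+L(11): 32≡6 → G
R(17)+W(22): 39≡13 → N
O(14)+C(2): 16 → Q
Y(24)+T(19): 43≡17 → R
E(4)+L(11): 15 → P
E(4)+W(22): 26≡0 → A
Z(25)+C(2): 27≡1 → B
A(0)+T(19): 19 → T
T(19)+L(11): 30≡4 → E
K(10)+W(22): 32≡6 → G
Z(25)+C(2): 27≡1 → B
F(5)+T(19): 24 → Y
X(23)+L(11): 34≡8 → I
V(21)+W(22): 43≡17 → R

GNQRPABTEGBYIR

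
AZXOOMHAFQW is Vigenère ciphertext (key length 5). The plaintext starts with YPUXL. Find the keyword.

CKDRD

Subtract each crib letter from the matching ciphertext letter (mod 26):
A(0)−Y(24)=-24≡2 → C
Z(25)−P(15)=10 → K
X(23)−U(20)=3 → D
O(14)−X(23)=-9≡17 → R
O(14)−L(11)=3 → D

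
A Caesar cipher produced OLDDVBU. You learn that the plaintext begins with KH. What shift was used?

4

From the crib: O(14)−K(10)=4, so the shift is 4.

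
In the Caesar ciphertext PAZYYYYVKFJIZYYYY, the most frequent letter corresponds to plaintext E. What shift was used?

The most frequent ciphertext letter is Y (appears 8 times).
Y is position 24; E is position 4.
Shift = 20.

20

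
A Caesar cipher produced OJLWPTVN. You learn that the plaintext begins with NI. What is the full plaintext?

From the crib: O(14)−N(13)=1, so the shift is 1.
Subtract 1 from each ciphertext letter:
O(14): 14−1=13 → N
J(9): 9−1=8 → I
L(11): 11−1=10 → K
W(22): 22−1=21 → V
P(15): 15−1=14 → O
T(19): 19−1=18 → S
V(21): 21−1=20 → U
N(13): 13−1=12 → M

NIKVOSUM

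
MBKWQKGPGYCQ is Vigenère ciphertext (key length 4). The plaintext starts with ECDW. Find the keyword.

IZHA

Subtract each crib letter from the matching ciphertext letter (mod 26):
M(12)−E(4)=8 → I
B(1)−C(2)=-1≡25 → Z
K(10)−D(3)=7 → H
W(22)−W(22)=0 → A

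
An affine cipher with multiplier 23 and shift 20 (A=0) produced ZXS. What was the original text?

The inverse of 23 mod 26 is 17, since 23·17=391≡1. Apply D(y)=17·(y−20) mod 26:
Z(25): 17·(25−20)=85≡7 → H
X(23): 17·(23−20)=51≡25 → Z
S(18): 17·(18−20)=-34≡18 → S

HZS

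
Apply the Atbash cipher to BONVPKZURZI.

B(1) → Y(24)
O(14) → L(11)
N(13) → M(12)
V(21) → E(4)
P(15) → K(10)
K(10) → P(15)
Z(25) → A(0)
U(20) → F(5)
R(17) → I(8)
Z(25) → A(0)
I(8) → R(17)

YLMEKPAFIAR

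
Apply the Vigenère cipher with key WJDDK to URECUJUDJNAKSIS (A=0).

Repeat the key across the message: WJDDKWJDDKWJDDK
U(20)+W(22): 42≡16 → Q
R(17)+J(9): 26≡0 → A
E(4)+D(3): 7 → H
C(2)+D(3): 5 → F
U(20)+K(10): 30≡4 → E
J(9)+W(22): 31≡5 → F
U(20)+J(9): 29≡3 → D
D(3)+D(3): 6 → G
J(9)+D(3): 12 → M
N(13)+K(10): 23 → X
A(0)+W(22): 22 → W
K(10)+J(9): 19 → T
S(18)+D(3): 21 → V
I(8)+D(3): 11 → L
S(18)+K(10): 28≡2 → C

QAHFEFDGMXWTVLC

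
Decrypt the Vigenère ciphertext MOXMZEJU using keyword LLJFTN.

BDOHGRYJ

Repeat the key across the ciphertext: LLJFTNLL
M(12)−L(11): 1 → B
O(14)−L(11): 3 → D
X(23)−J(9): 14 → O
M(12)−F(5): 7 → H
Z(25)−T(19): 6 → G
E(4)−N(13): -9≡17 → R
J(9)−L(11): -2≡24 → Y
U(20)−L(11): 9 → J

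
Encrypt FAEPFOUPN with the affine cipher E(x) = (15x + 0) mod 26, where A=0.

XAIRXCORN

F(5): 15·5+0=75≡23 → X
A(0): 15·0+0=0 → A
E(4): 15·4+0=60≡8 → I
P(15): 15·15+0=225≡17 → R
F(5): 15·5+0=75≡23 → X
O(14): 15·14+0=210≡2 → C
U(20): 15·20+0=300≡14 → O
P(15): 15·15+0=225≡17 → R
N(13): 15·13+0=195≡13 → N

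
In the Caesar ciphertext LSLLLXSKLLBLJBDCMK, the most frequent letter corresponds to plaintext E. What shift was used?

7

The most frequent ciphertext letter is L (appears 7 times).
L is position 11; E is position 4.
Shift = 7.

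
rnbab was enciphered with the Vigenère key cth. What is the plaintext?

puuyi

Repeat the key across the ciphertext: cthct
r(17)−c(2): 15 → p
n(13)−t(19): -6≡20 → u
b(1)−h(7): -6≡20 → u
a(0)−c(2): -2≡24 → y
b(1)−t(19): -18≡8 → i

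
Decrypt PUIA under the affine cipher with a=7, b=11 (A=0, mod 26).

IFHR

The inverse of 7 mod 26 is 15, since 7·15=105≡1. Apply D(y)=15·(y−11) mod 26:
P(15): 15·(15−11)=60≡8 → I
U(20): 15·(20−11)=135≡5 → F
I(8): 15·(8−11)=-45≡7 → H
A(0): 15·(0−11)=-165≡17 → R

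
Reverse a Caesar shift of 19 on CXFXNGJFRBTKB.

C(2): 2−19=-17≡9 → J
X(23): 23−19=4 → E
F(5): 5−19=-14≡12 → M
X(23): 23−19=4 → E
N(13): 13−19=-6≡20 → U
G(6): 6−19=-13≡13 → N
J(9): 9−19=-10≡16 → Q
F(5): 5−19=-14≡12 → M
R(17): 17−19=-2≡24 → Y
B(1): 1−19=-18≡8 → I
T(19): 19−19=0 → A
K(10): 10−19=-9≡17 → R
B(1): 1−19=-18≡8 → I

JEMEUNQMYIARI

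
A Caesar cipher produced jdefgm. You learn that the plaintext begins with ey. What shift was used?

5

From the crib: j(9)−e(4)=5, so the shift is 5.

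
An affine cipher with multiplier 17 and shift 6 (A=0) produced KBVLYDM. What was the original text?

OPHLYJI

The inverse of 17 mod 26 is 23, since 17·23=391≡1. Apply D(y)=23·(y−6) mod 26:
K(10): 23·(10−6)=92≡14 → O
B(1): 23·(1−6)=-115≡15 → P
V(21): 23·(21−6)=345≡7 → H
L(11): 23·(11−6)=115≡11 → L
Y(24): 23·(24−6)=414≡24 → Y
D(3): 23·(3−6)=-69≡9 → J
M(12): 23·(12−6)=138≡8 → I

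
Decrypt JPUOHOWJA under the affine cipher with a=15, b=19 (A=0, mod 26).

The inverse of 15 mod 26 is 7, since 15·7=105≡1. Apply D(y)=7·(y−19) mod 26:
J(9): 7·(9−19)=-70≡8 → I
P(15): 7·(15−19)=-28≡24 → Y
U(20): 7·(20−19)=7 → H
O(14): 7·(14−19)=-35≡17 → R
H(7): 7·(7−19)=-84≡20 → U
O(14): 7·(14−19)=-35≡17 → R
W(22): 7·(22−19)=21 → V
J(9): 7·(9−19)=-70≡8 → I
A(0): 7·(0−19)=-133≡23 → X

IYHRURVIX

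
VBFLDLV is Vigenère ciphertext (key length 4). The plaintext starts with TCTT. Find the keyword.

CZMS

Subtract each crib letter from the matching ciphertext letter (mod 26):
V(21)−T(19)=2 → C
B(1)−C(2)=-1≡25 → Z
F(5)−T(19)=-14≡12 → M
L(11)−T(19)=-8≡18 → S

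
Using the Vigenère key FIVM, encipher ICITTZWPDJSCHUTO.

NKDFYHRBIRNOMCOA

Repeat the key across the message: FIVMFIVMFIVMFIVM
I(8)+F(5): 13 → N
C(2)+I(8): 10 → K
I(8)+V(21): 29≡3 → D
T(19)+M(12): 31≡5 → F
T(19)+F(5): 24 → Y
Z(25)+I(8): 33≡7 → H
W(22)+V(21): 43≡17 → R
P(15)+M(12): 27≡1 → B
D(3)+F(5): 8 → I
J(9)+I(8): 17 → R
S(18)+V(21): 39≡13 → N
C(2)+M(12): 14 → O
H(7)+F(5): 12 → M
U(20)+I(8): 28≡2 → C
T(19)+V(21): 40≡14 → O
O(14)+M(12): 26≡0 → A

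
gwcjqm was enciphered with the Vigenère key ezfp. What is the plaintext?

Repeat the key across the ciphertext: ezfpez
g(6)−e(4): 2 → c
w(22)−z(25): -3≡23 → x
c(2)−f(5): -3≡23 → x
j(9)−p(15): -6≡20 → u
q(16)−e(4): 12 → m
m(12)−z(25): -13≡13 → n

cxxumn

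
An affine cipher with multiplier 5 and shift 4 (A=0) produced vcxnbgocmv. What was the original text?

The inverse of 5 mod 26 is 21, since 5·21=105≡1. Apply D(y)=21·(y−4) mod 26:
v(21): 21·(21−4)=357≡19 → t
c(2): 21·(2−4)=-42≡10 → k
x(23): 21·(23−4)=399≡9 → j
n(13): 21·(13−4)=189≡7 → h
b(1): 21·(1−4)=-63≡15 → p
g(6): 21·(6−4)=42≡16 → q
o(14): 21·(14−4)=210≡2 → c
c(2): 21·(2−4)=-42≡10 → k
m(12): 21·(12−4)=168≡12 → m
v(21): 21·(21−4)=357≡19 → t

tkjhpqckmt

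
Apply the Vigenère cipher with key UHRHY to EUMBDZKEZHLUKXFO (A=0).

YBDIBTRVGFFBBEDI

Repeat the key across the message: UHRHYUHRHYUHRHYU
E(4)+U(20): 24 → Y
U(20)+H(7): 27≡1 → B
M(12)+R(17): 29≡3 → D
B(1)+H(7): 8 → I
D(3)+Y(24): 27≡1 → B
Z(25)+U(20): 45≡19 → T
K(10)+H(7): 17 → R
E(4)+R(17): 21 → V
Z(25)+H(7): 32≡6 → G
H(7)+Y(24): 31≡5 → F
L(11)+U(20): 31≡5 → F
U(20)+H(7): 27≡1 → B
K(10)+R(17): 27≡1 → B
X(23)+H(7): 30≡4 → E
F(5)+Y(24): 29≡3 → D
O(14)+U(20): 34≡8 → I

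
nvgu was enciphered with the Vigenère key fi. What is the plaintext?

inbm

Repeat the key across the ciphertext: fifi
n(13)−f(5): 8 → i
v(21)−i(8): 13 → n
g(6)−f(5): 1 → b
u(20)−i(8): 12 → m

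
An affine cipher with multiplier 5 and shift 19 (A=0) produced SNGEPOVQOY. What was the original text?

FENXUZQPZB

The inverse of 5 mod 26 is 21, since 5·21=105≡1. Apply D(y)=21·(y−19) mod 26:
S(18): 21·(18−19)=-21≡5 → F
N(13): 21·(13−19)=-126≡4 → E
G(6): 21·(6−19)=-273≡13 → N
E(4): 21·(4−19)=-315≡23 → X
P(15): 21·(15−19)=-84≡20 → U
O(14): 21·(14−19)=-105≡25 → Z
V(21): 21·(21−19)=42≡16 → Q
Q(16): 21·(16−19)=-63≡15 → P
O(14): 21·(14−19)=-105≡25 → Z
Y(24): 21·(24−19)=105≡1 → B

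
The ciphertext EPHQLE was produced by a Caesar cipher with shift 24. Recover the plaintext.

GRJSNG

E(4): 4−24=-20≡6 → G
P(15): 15−24=-9≡17 → R
H(7): 7−24=-17≡9 → J
Q(16): 16−24=-8≡18 → S
L(11): 11−24=-13≡13 → N
E(4): 4−24=-20≡6 → G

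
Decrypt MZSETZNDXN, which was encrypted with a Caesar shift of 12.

ANGSHNBRLB

M(12): 12−12=0 → A
Z(25): 25−12=13 → N
S(18): 18−12=6 → G
E(4): 4−12=-8≡18 → S
T(19): 19−12=7 → H
Z(25): 25−12=13 → N
N(13): 13−12=1 → B
D(3): 3−12=-9≡17 → R
X(23): 23−12=11 → L
N(13): 13−12=1 → B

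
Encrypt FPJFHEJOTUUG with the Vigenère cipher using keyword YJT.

Repeat the key across the message: YJTYJTYJTYJT
F(5)+Y(24): 29≡3 → D
P(15)+J(9): 24 → Y
J(9)+T(19): 28≡2 → C
F(5)+Y(24): 29≡3 → D
H(7)+J(9): 16 → Q
E(4)+T(19): 23 → X
J(9)+Y(24): 33≡7 → H
O(14)+J(9): 23 → X
T(19)+T(19): 38≡12 → M
U(20)+Y(24): 44≡18 → S
U(20)+J(9): 29≡3 → D
G(6)+T(19): 25 → Z

DYCDQXHXMSDZ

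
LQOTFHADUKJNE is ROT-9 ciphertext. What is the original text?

L(11): 11−9=2 → C
Q(16): 16−9=7 → H
O(14): 14−9=5 → F
T(19): 19−9=10 → K
F(5): 5−9=-4≡22 → W
H(7): 7−9=-2≡24 → Y
A(0): 0−9=-9≡17 → R
D(3): 3−9=-6≡20 → U
U(20): 20−9=11 → L
K(10): 10−9=1 → B
J(9): 9−9=0 → A
N(13): 13−9=4 → E
E(4): 4−9=-5≡21 → V

CHFKWYRULBAEV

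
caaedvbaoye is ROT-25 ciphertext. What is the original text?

c(2): 2−25=-23≡3 → d
a(0): 0−25=-25≡1 → b
a(0): 0−25=-25≡1 → b
e(4): 4−25=-21≡5 → f
d(3): 3−25=-22≡4 → e
v(21): 21−25=-4≡22 → w
b(1): 1−25=-24≡2 → c
a(0): 0−25=-25≡1 → b
o(14): 14−25=-11≡15 → p
y(24): 24−25=-1≡25 → z
e(4): 4−25=-21≡5 → f

dbbfewcbpzf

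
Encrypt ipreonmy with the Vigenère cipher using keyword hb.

Repeat the key across the message: hbhbhbhb
i(8)+h(7): 15 → p
p(15)+b(1): 16 → q
r(17)+h(7): 24 → y
e(4)+b(1): 5 → f
o(14)+h(7): 21 → v
n(13)+b(1): 14 → o
m(12)+h(7): 19 → t
y(24)+b(1): 25 → z

pqyfvotz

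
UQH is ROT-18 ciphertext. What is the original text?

U(20): 20−18=2 → C
Q(16): 16−18=-2≡24 → Y
H(7): 7−18=-11≡15 → P

CYP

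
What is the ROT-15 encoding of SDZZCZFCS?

S(18): 18+15=33≡7 → H
D(3): 3+15=18 → S
Z(25): 25+15=40≡14 → O
Z(25): 25+15=40≡14 → O
C(2): 2+15=17 → R
Z(25): 25+15=40≡14 → O
F(5): 5+15=20 → U
C(2): 2+15=17 → R
S(18): 18+15=33≡7 → H

HSOOROURH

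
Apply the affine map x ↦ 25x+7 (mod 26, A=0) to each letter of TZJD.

OIYE

T(19): 25·19+7=482≡14 → O
Z(25): 25·25+7=632≡8 → I
J(9): 25·9+7=232≡24 → Y
D(3): 25·3+7=82≡4 → E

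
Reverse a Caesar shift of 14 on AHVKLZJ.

A(0): 0−14=-14≡12 → M
H(7): 7−14=-7≡19 → T
V(21): 21−14=7 → H
K(10): 10−14=-4≡22 → W
L(11): 11−14=-3≡23 → X
Z(25): 25−14=11 → L
J(9): 9−14=-5≡21 → V

MTHWXLV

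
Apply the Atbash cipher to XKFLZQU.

CPUOAJF

X(23) → C(2)
K(10) → P(15)
F(5) → U(20)
L(11) → O(14)
Z(25) → A(0)
Q(16) → J(9)
U(20) → F(5)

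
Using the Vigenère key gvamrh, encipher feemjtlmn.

Repeat the key across the message: gvamrhgva
f(5)+g(6): 11 → l
e(4)+v(21): 25 → z
e(4)+a(0): 4 → e
m(12)+m(12): 24 → y
j(9)+r(17): 26≡0 → a
t(19)+h(7): 26≡0 → a
l(11)+g(6): 17 → r
m(12)+v(21): 33≡7 → h
n(13)+a(0): 13 → n

lzeyaarhn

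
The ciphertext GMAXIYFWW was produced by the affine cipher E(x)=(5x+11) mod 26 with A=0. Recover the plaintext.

ZVDSPNEXX

The inverse of 5 mod 26 is 21, since 5·21=105≡1. Apply D(y)=21·(y−11) mod 26:
G(6): 21·(6−11)=-105≡25 → Z
M(12): 21·(12−11)=21 → V
A(0): 21·(0−11)=-231≡3 → D
X(23): 21·(23−11)=252≡18 → S
I(8): 21·(8−11)=-63≡15 → P
Y(24): 21·(24−11)=273≡13 → N
F(5): 21·(5−11)=-126≡4 → E
W(22): 21·(22−11)=231≡23 → X
W(22): 21·(22−11)=231≡23 → X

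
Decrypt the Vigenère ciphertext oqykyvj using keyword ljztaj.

dhzrymy

Repeat the key across the ciphertext: ljztajl
o(14)−l(11): 3 → d
q(16)−j(9): 7 → h
y(24)−z(25): -1≡25 → z
k(10)−t(19): -9≡17 → r
y(24)−a(0): 24 → y
v(21)−j(9): 12 → m
j(9)−l(11): -2≡24 → y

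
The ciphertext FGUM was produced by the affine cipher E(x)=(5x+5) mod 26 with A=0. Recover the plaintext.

The inverse of 5 mod 26 is 21, since 5·21=105≡1. Apply D(y)=21·(y−5) mod 26:
F(5): 21·(5−5)=0 → A
G(6): 21·(6−5)=21 → V
U(20): 21·(20−5)=315≡3 → D
M(12): 21·(12−5)=147≡17 → R

AVDR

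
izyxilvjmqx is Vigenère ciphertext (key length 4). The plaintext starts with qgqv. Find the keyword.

Subtract each crib letter from the matching ciphertext letter (mod 26):
i(8)−q(16)=-8≡18 → s
z(25)−g(6)=19 → t
y(24)−q(16)=8 → i
x(23)−v(21)=2 → c

stic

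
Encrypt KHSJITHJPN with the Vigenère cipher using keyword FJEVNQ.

PQWEVJMSTI

Repeat the key across the message: FJEVNQFJEV
K(10)+F(5): 15 → P
H(7)+J(9): 16 → Q
S(18)+E(4): 22 → W
J(9)+V(21): 30≡4 → E
I(8)+N(13): 21 → V
T(19)+Q(16): 35≡9 → J
H(7)+F(5): 12 → M
J(9)+J(9): 18 → S
P(15)+E(4): 19 → T
N(13)+V(21): 34≡8 → I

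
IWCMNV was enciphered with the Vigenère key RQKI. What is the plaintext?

RGSEWF

Repeat the key across the ciphertext: RQKIRQ
I(8)−R(17): -9≡17 → R
W(22)−Q(16): 6 → G
C(2)−K(10): -8≡18 → S
M(12)−I(8): 4 → E
N(13)−R(17): -4≡22 → W
V(21)−Q(16): 5 → F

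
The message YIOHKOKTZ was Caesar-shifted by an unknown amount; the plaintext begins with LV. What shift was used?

From the crib: Y(24)−L(11)=13, so the shift is 13.

13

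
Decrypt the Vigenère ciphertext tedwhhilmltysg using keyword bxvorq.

Repeat the key across the ciphertext: bxvorqbxvorqbx
t(19)−b(1): 18 → s
e(4)−x(23): -19≡7 → h
d(3)−v(21): -18≡8 → i
w(22)−o(14): 8 → i
h(7)−r(17): -10≡16 → q
h(7)−q(16): -9≡17 → r
i(8)−b(1): 7 → h
l(11)−x(23): -12≡14 → o
m(12)−v(21): -9≡17 → r
l(11)−o(14): -3≡23 → x
t(19)−r(17): 2 → c
y(24)−q(16): 8 → i
s(18)−b(1): 17 → r
g(6)−x(23): -17≡9 → j

shiiqrhorxcirj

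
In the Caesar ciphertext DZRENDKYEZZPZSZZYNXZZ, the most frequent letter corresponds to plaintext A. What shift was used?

The most frequent ciphertext letter is Z (appears 8 times).
Z is position 25; A is position 0.
Shift = 25.

25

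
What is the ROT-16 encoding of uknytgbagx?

u(20): 20+16=36≡10 → k
k(10): 10+16=26≡0 → a
n(13): 13+16=29≡3 → d
y(24): 24+16=40≡14 → o
t(19): 19+16=35≡9 → j
g(6): 6+16=22 → w
b(1): 1+16=17 → r
a(0): 0+16=16 → q
g(6): 6+16=22 → w
x(23): 23+16=39≡13 → n

kadojwrqwn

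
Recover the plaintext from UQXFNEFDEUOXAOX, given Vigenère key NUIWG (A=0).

HWPJHRLVIOBDSSR

Repeat the key across the ciphertext: NUIWGNUIWGNUIWG
U(20)−N(13): 7 → H
Q(16)−U(20): -4≡22 → W
X(23)−I(8): 15 → P
F(5)−W(22): -17≡9 → J
N(13)−G(6): 7 → H
E(4)−N(13): -9≡17 → R
F(5)−U(20): -15≡11 → L
D(3)−I(8): -5≡21 → V
E(4)−W(22): -18≡8 → I
U(20)−G(6): 14 → O
O(14)−N(13): 1 → B
X(23)−U(20): 3 → D
A(0)−I(8): -8≡18 → S
O(14)−W(22): -8≡18 → S
X(23)−G(6): 17 → R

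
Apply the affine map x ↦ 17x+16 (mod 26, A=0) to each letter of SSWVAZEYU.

KKAJQZGIS

S(18): 17·18+16=322≡10 → K
S(18): 17·18+16=322≡10 → K
W(22): 17·22+16=390≡0 → A
V(21): 17·21+16=373≡9 → J
A(0): 17·0+16=16 → Q
Z(25): 17·25+16=441≡25 → Z
E(4): 17·4+16=84≡6 → G
Y(24): 17·24+16=424≡8 → I
U(20): 17·20+16=356≡18 → S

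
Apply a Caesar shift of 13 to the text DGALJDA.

QTNYWQN

D(3): 3+13=16 → Q
G(6): 6+13=19 → T
A(0): 0+13=13 → N
L(11): 11+13=24 → Y
J(9): 9+13=22 → W
D(3): 3+13=16 → Q
A(0): 0+13=13 → N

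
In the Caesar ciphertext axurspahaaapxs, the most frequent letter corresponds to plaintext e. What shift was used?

22

The most frequent ciphertext letter is a (appears 5 times).
a is position 0; e is position 4.
Shift = -4≡22.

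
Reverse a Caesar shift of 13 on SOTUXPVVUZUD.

S(18): 18−13=5 → F
O(14): 14−13=1 → B
T(19): 19−13=6 → G
U(20): 20−13=7 → H
X(23): 23−13=10 → K
P(15): 15−13=2 → C
V(21): 21−13=8 → I
V(21): 21−13=8 → I
U(20): 20−13=7 → H
Z(25): 25−13=12 → M
U(20): 20−13=7 → H
D(3): 3−13=-10≡16 → Q

FBGHKCIIHMHQ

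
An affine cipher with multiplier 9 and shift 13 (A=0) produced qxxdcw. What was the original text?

jeewtb

The inverse of 9 mod 26 is 3, since 9·3=27≡1. Apply D(y)=3·(y−13) mod 26:
q(16): 3·(16−13)=9 → j
x(23): 3·(23−13)=30≡4 → e
x(23): 3·(23−13)=30≡4 → e
d(3): 3·(3−13)=-30≡22 → w
c(2): 3·(2−13)=-33≡19 → t
w(22): 3·(22−13)=27≡1 → b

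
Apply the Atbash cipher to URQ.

FIJ

U(20) → F(5)
R(17) → I(8)
Q(16) → J(9)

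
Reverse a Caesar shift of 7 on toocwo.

mhhvph

t(19): 19−7=12 → m
o(14): 14−7=7 → h
o(14): 14−7=7 → h
c(2): 2−7=-5≡21 → v
w(22): 22−7=15 → p
o(14): 14−7=7 → h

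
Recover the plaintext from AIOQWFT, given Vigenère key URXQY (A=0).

Repeat the key across the ciphertext: URXQYUR
A(0)−U(20): -20≡6 → G
I(8)−R(17): -9≡17 → R
O(14)−X(23): -9≡17 → R
Q(16)−Q(16): 0 → A
W(22)−Y(24): -2≡24 → Y
F(5)−U(20): -15≡11 → L
T(19)−R(17): 2 → C

GRRAYLC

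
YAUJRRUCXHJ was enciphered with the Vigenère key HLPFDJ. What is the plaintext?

RPFEOINRICG

Repeat the key across the ciphertext: HLPFDJHLPFD
Y(24)−H(7): 17 → R
A(0)−L(11): -11≡15 → P
U(20)−P(15): 5 → F
J(9)−F(5): 4 → E
R(17)−D(3): 14 → O
R(17)−J(9): 8 → I
U(20)−H(7): 13 → N
C(2)−L(11): -9≡17 → R
X(23)−P(15): 8 → I
H(7)−F(5): 2 → C
J(9)−D(3): 6 → G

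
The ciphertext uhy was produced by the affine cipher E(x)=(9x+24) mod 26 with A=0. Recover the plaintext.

oba

The inverse of 9 mod 26 is 3, since 9·3=27≡1. Apply D(y)=3·(y−24) mod 26:
u(20): 3·(20−24)=-12≡14 → o
h(7): 3·(7−24)=-51≡1 → b
y(24): 3·(24−24)=0 → a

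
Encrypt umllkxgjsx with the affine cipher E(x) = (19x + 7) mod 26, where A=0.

xbiipcrwlc

u(20): 19·20+7=387≡23 → x
m(12): 19·12+7=235≡1 → b
l(11): 19·11+7=216≡8 → i
l(11): 19·11+7=216≡8 → i
k(10): 19·10+7=197≡15 → p
x(23): 19·23+7=444≡2 → c
g(6): 19·6+7=121≡17 → r
j(9): 19·9+7=178≡22 → w
s(18): 19·18+7=349≡11 → l
x(23): 19·23+7=444≡2 → c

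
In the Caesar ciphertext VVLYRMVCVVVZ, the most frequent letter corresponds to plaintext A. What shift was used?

The most frequent ciphertext letter is V (appears 6 times).
V is position 21; A is position 0.
Shift = 21.

21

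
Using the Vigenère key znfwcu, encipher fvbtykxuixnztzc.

eigpaewhntptsmh

Repeat the key across the message: znfwcuznfwcuznf
f(5)+z(25): 30≡4 → e
v(21)+n(13): 34≡8 → i
b(1)+f(5): 6 → g
t(19)+w(22): 41≡15 → p
y(24)+c(2): 26≡0 → a
k(10)+u(20): 30≡4 → e
x(23)+z(25): 48≡22 → w
u(20)+n(13): 33≡7 → h
i(8)+f(5): 13 → n
x(23)+w(22): 45≡19 → t
n(13)+c(2): 15 → p
z(25)+u(20): 45≡19 → t
t(19)+z(25): 44≡18 → s
z(25)+n(13): 38≡12 → m
c(2)+f(5): 7 → h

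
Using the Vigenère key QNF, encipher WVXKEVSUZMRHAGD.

MICARAIHECEMQTI

Repeat the key across the message: QNFQNFQNFQNFQNF
W(22)+Q(16): 38≡12 → M
V(21)+N(13): 34≡8 → I
X(23)+F(5): 28≡2 → C
K(10)+Q(16): 26≡0 → A
E(4)+N(13): 17 → R
V(21)+F(5): 26≡0 → A
S(18)+Q(16): 34≡8 → I
U(20)+N(13): 33≡7 → H
Z(25)+F(5): 30≡4 → E
M(12)+Q(16): 28≡2 → C
R(17)+N(13): 30≡4 → E
H(7)+F(5): 12 → M
A(0)+Q(16): 16 → Q
G(6)+N(13): 19 → T
D(3)+F(5): 8 → I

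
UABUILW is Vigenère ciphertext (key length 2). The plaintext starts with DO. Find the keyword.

RM

Subtract each crib letter from the matching ciphertext letter (mod 26):
U(20)−D(3)=17 → R
A(0)−O(14)=-14≡12 → M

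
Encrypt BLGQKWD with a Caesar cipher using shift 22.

XHCMGSZ

B(1): 1+22=23 → X
L(11): 11+22=33≡7 → H
G(6): 6+22=28≡2 → C
Q(16): 16+22=38≡12 → M
K(10): 10+22=32≡6 → G
W(22): 22+22=44≡18 → S
D(3): 3+22=25 → Z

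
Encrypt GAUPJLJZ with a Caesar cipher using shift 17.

G(6): 6+17=23 → X
A(0): 0+17=17 → R
U(20): 20+17=37≡11 → L
P(15): 15+17=32≡6 → G
J(9): 9+17=26≡0 → A
L(11): 11+17=28≡2 → C
J(9): 9+17=26≡0 → A
Z(25): 25+17=42≡16 → Q

XRLGACAQ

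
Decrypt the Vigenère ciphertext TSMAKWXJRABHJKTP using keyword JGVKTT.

KMRQRDODWQIOAEYF

Repeat the key across the ciphertext: JGVKTTJGVKTTJGVK
T(19)−J(9): 10 → K
S(18)−G(6): 12 → M
M(12)−V(21): -9≡17 → R
A(0)−K(10): -10≡16 → Q
K(10)−T(19): -9≡17 → R
W(22)−T(19): 3 → D
X(23)−J(9): 14 → O
J(9)−G(6): 3 → D
R(17)−V(21): -4≡22 → W
A(0)−K(10): -10≡16 → Q
B(1)−T(19): -18≡8 → I
H(7)−T(19): -12≡14 → O
J(9)−J(9): 0 → A
K(10)−G(6): 4 → E
T(19)−V(21): -2≡24 → Y
P(15)−K(10): 5 → F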